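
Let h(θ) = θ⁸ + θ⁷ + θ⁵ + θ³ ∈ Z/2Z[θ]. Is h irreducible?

Check for roots in Z/2Z: h(0) = 0 → root; h(1) = 0 → root.
h(0) = 0, so (θ) divides h(θ); h is reducible.

No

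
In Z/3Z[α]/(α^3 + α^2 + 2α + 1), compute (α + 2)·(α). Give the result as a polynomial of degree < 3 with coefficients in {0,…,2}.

α^2 + 2α

Multiply in Z/3Z[α]: (α + 2)·(α) = α^2 + 2α.
Reduced: α^2 + 2α.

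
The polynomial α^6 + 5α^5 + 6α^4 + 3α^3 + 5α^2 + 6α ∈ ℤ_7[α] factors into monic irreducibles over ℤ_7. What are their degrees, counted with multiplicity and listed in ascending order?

Write h(α) = α^6 + 5α^5 + 6α^4 + 3α^3 + 5α^2 + 6α.
Linear factors from roots: (α).
Complete factorization: h(α) = (α)·(α^2 + 5α + 3)·(α^3 + 3α + 2).
Factor degrees with multiplicity: 1 + 2 + 3 = 6.

1, 2, 3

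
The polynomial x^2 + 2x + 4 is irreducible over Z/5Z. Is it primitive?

No

Write f(x) = x^2 + 2x + 4.
|GF(5^2)^×| = 5^2 − 1 = 24. Prime factorization: 24 = 2^3·3.
f is primitive ⇔ x has order 24 in GF(5)[x]/(f), i.e. x^(24/q) ≠ 1 for each prime q | 24.
x^(12) mod f = 1
x^(8) mod f = 2x + 4.
Since x^(12) = 1, the order of x divides 12 < 24; not primitive.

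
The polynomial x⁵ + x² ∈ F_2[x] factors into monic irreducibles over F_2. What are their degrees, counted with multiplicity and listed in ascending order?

Write f(x) = x⁵ + x².
Roots in F_2: f(0) = 0 → root; f(1) = 0 → root.
Linear factors from roots: (x), (x + 1).
Complete factorization: f(x) = (x + 1)·(x)^2·(x² + x + 1).
Factor degrees with multiplicity: 1 + 1 + 1 + 2 = 5.

1, 1, 1, 2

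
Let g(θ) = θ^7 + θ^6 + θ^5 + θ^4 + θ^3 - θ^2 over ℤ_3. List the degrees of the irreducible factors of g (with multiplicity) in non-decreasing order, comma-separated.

1, 1, 2, 3

Roots in ℤ_3: g(0) = 0 → root; g(1) = 1; g(2) = 1.
Linear factors from roots: (θ).
Complete factorization: g(θ) = (θ)^2·(θ^2 - θ - 1)·(θ^3 - θ^2 + θ + 1).
Factor degrees with multiplicity: 1 + 1 + 2 + 3 = 7.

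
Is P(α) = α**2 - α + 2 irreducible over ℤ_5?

Yes

Check for roots in ℤ_5: P(0) = 2; P(1) = 2; P(2) = 4; P(3) = 3; P(4) = 4.
No roots. A degree-2 polynomial over a field with no linear factor is irreducible.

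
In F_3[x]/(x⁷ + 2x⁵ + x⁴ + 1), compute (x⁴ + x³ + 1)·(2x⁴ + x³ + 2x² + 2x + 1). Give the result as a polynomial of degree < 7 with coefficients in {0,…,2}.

Multiply in F_3[x]: (x⁴ + x³ + 1)·(2x⁴ + x³ + 2x² + 2x + 1) = 2x⁸ + x⁵ + 2x⁴ + 2x³ + 2x² + 2x + 1.
Reduce using x⁷ ≡ x⁵ + 2x⁴ + 2 (mod x⁷ + 2x⁵ + x⁴ + 1).
Reduced: 2x⁶ + 2x⁵ + 2x⁴ + 2x³ + 2x² + 1.

2x^6 + 2x^5 + 2x^4 + 2x^3 + 2x^2 + 1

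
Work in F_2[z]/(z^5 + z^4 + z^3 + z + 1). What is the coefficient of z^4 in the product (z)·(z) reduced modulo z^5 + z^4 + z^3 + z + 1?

0

Multiply in F_2[z]: (z)·(z) = z^2.
Reduced: z^2.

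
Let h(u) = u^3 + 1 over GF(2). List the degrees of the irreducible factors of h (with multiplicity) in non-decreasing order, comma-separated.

1, 2

Roots in GF(2): h(0) = 1; h(1) = 0 → root.
Linear factors from roots: (u + 1).
Complete factorization: h(u) = (u + 1)·(u^2 + u + 1).
Factor degrees with multiplicity: 1 + 2 = 3.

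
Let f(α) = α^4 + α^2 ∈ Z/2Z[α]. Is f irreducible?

No

Check for roots in Z/2Z: f(0) = 0 → root; f(1) = 0 → root.
f(0) = 0, so (α) divides f(α); f is reducible.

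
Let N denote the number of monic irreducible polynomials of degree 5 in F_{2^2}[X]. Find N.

x^(4^5) − x is the product of all monic irreducibles of degree dividing 5; Möbius inversion gives N = (1/5) Σ μ(5/d)·4^d.
Divisors of 5: 1, 5; μ(5/d) for each: -1, 1.
Σ = − 4^1 + 4^5 = 1020.
N = 1020/5 = 204.

204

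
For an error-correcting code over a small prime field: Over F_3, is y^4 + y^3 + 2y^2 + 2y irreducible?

No

Write f(y) = y^4 + y^3 + 2y^2 + 2y.
Check for roots in F_3: f(0) = 0 → root; f(1) = 0 → root; f(2) = 0 → root.
f(0) = 0, so (y) divides f(y); f is reducible.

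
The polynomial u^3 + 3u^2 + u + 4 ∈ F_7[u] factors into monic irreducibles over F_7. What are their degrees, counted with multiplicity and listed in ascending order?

3

Write g(u) = u^3 + 3u^2 + u + 4.
Complete factorization: g(u) = (u^3 + 3u^2 + u + 4).
Factor degrees with multiplicity: 3 = 3.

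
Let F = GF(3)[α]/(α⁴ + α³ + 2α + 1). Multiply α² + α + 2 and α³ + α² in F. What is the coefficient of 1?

Multiply in GF(3)[α]: (α² + α + 2)·(α³ + α²) = α⁵ + 2α⁴ + 2α².
Reduce using α⁴ ≡ 2α³ + α + 2 (mod α⁴ + α³ + 2α + 1).
Reduced: 2α³ + 2.

2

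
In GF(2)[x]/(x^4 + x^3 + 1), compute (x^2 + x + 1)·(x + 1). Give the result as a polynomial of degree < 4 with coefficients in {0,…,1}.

Multiply in GF(2)[x]: (x^2 + x + 1)·(x + 1) = x^3 + 1.
Reduced: x^3 + 1.

x^3 + 1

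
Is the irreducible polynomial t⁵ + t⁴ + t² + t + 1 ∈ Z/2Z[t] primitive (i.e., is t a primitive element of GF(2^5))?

Write f(t) = t⁵ + t⁴ + t² + t + 1.
|GF(2^5)^×| = 2^5 − 1 = 31. Prime factorization: 31 = 31.
f is primitive ⇔ t has order 31 in GF(2)[t]/(f), i.e. t^(31/q) ≠ 1 for each prime q | 31.
t^(1) mod f = t.
None equal 1, so t has full order 31; f is primitive.

Yes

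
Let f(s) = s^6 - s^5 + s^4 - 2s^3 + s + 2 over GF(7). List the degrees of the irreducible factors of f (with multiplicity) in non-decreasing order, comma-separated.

1, 1, 2, 2

Linear factors from roots: (s - 3), (s + 3).
Complete factorization: f(s) = (s + 3)·(s - 3)·(s^2 + s + 3)·(s^2 - 2s + 2).
Factor degrees with multiplicity: 1 + 1 + 2 + 2 = 6.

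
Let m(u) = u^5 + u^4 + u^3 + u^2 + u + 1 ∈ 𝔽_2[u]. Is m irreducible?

No

Check for roots in 𝔽_2: m(0) = 1; m(1) = 0 → root.
m(1) = 0, so (u − 1) divides m(u); m is reducible.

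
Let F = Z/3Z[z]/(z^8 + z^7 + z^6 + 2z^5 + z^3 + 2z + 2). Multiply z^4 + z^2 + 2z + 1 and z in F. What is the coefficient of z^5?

1

Multiply in Z/3Z[z]: (z^4 + z^2 + 2z + 1)·(z) = z^5 + z^3 + 2z^2 + z.
Reduced: z^5 + z^3 + 2z^2 + z.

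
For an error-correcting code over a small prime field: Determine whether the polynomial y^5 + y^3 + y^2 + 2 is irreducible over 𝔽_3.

Yes

Write h(y) = y^5 + y^3 + y^2 + 2.
Check for roots in 𝔽_3: h(0) = 2; h(1) = 2; h(2) = 1.
No roots, so no linear factors.
Monic irreducibles of degree 2 over GF(3): y^2 + 1, y^2 + y + 2, y^2 + 2y + 2.
None of them divide h (all give nonzero remainder).
No irreducible factor of degree ≤ 2 exists, so h is irreducible over GF(3).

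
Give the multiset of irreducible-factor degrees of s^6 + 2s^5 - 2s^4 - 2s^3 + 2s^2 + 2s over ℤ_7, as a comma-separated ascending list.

Write g(s) = s^6 + 2s^5 - 2s^4 - 2s^3 + 2s^2 + 2s.
Linear factors from roots: (s), (s + 3).
Complete factorization: g(s) = (s)·(s + 3)·(s^4 - s^3 + s^2 + 2s + 3).
Factor degrees with multiplicity: 1 + 1 + 4 = 6.

1, 1, 4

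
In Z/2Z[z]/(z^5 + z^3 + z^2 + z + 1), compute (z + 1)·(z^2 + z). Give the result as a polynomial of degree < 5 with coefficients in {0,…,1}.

z^3 + z

Multiply in Z/2Z[z]: (z + 1)·(z^2 + z) = z^3 + z.
Reduced: z^3 + z.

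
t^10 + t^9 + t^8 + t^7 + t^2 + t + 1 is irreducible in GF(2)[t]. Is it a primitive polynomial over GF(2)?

Write f(t) = t^10 + t^9 + t^8 + t^7 + t^2 + t + 1.
|GF(2^10)^×| = 2^10 − 1 = 1023. Prime factorization: 1023 = 3·11·31.
f is primitive ⇔ t has order 1023 in GF(2)[t]/(f), i.e. t^(1023/q) ≠ 1 for each prime q | 1023.
t^(341) mod f = 1
t^(93) mod f = t^8 + 1.
t^(33) mod f = t^9 + t^7 + 1.
Since t^(341) = 1, the order of t divides 341 < 1023; not primitive.

No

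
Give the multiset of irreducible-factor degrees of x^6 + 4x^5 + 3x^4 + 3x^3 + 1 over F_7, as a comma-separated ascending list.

6

Write h(x) = x^6 + 4x^5 + 3x^4 + 3x^3 + 1.
Complete factorization: h(x) = (x^6 + 4x^5 + 3x^4 + 3x^3 + 1).
Factor degrees with multiplicity: 6 = 6.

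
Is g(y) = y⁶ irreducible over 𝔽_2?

No

Check for roots in 𝔽_2: g(0) = 0 → root; g(1) = 1.
g(0) = 0, so (y) divides g(y); g is reducible.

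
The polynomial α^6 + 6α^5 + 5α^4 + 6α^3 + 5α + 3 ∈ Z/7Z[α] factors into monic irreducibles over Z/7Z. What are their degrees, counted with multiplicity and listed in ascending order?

1, 2, 3

Write g(α) = α^6 + 6α^5 + 5α^4 + 6α^3 + 5α + 3.
Linear factors from roots: (α + 4).
Complete factorization: g(α) = (α + 4)·(α^2 + 6α + 6)·(α^3 + 3α^2 + α + 1).
Factor degrees with multiplicity: 1 + 2 + 3 = 6.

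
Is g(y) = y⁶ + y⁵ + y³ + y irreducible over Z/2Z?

No

Check for roots in Z/2Z: g(0) = 0 → root; g(1) = 0 → root.
g(0) = 0, so (y) divides g(y); g is reducible.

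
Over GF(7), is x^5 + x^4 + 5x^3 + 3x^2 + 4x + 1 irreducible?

Write h(x) = x^5 + x^4 + 5x^3 + 3x^2 + 4x + 1.
Check for roots in GF(7): h(0) = 1; h(1) = 1; h(2) = 4; h(3) = 2; h(4) = 6; h(5) = 5; h(6) = 2.
No roots, so no linear factors.
Degree-2 irreducible divisors: test the 21 monic irreducibles of degree 2 over GF(7).
None of them divide h (all give nonzero remainder).
No irreducible factor of degree ≤ 2 exists, so h is irreducible over GF(7).

Yes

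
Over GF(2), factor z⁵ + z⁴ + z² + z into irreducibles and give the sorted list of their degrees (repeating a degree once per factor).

Write f(z) = z⁵ + z⁴ + z² + z.
Roots in GF(2): f(0) = 0 → root; f(1) = 0 → root.
Linear factors from roots: (z), (z + 1).
Complete factorization: f(z) = (z)·(z + 1)^2·(z² + z + 1).
Factor degrees with multiplicity: 1 + 1 + 1 + 2 = 5.

1, 1, 1, 2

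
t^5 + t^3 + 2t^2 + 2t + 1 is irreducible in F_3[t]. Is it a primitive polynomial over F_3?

Write f(t) = t^5 + t^3 + 2t^2 + 2t + 1.
|GF(3^5)^×| = 3^5 − 1 = 242. Prime factorization: 242 = 2·11^2.
f is primitive ⇔ t has order 242 in GF(3)[t]/(f), i.e. t^(242/q) ≠ 1 for each prime q | 242.
t^(121) mod f = 2.
t^(22) mod f = t + 1.
None equal 1, so t has full order 242; f is primitive.

Yes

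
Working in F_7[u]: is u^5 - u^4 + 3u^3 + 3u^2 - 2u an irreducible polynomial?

No

Write h(u) = u^5 - u^4 + 3u^3 + 3u^2 - 2u.
Check for roots in F_7: h(0) = 0 → root; h(1) = 4; h(2) = 6; h(3) = 5; h(4) = 6; h(5) = 0 → root; h(6) = 0 → root.
h(0) = 0, so (u) divides h(u); h is reducible.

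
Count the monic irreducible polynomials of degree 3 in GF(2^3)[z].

168

Gauss's count: N_{8}(3) = (1/3) Σ_{d|3} μ(3/d)·8^d.
Divisors of 3: 1, 3; μ(3/d) for each: -1, 1.
Σ = − 8^1 + 8^3 = 504.
N = 504/3 = 168.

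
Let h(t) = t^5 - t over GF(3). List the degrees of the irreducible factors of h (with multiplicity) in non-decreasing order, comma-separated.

Roots in GF(3): h(0) = 0 → root; h(1) = 0 → root; h(2) = 0 → root.
Linear factors from roots: (t), (t - 1), (t + 1).
Complete factorization: h(t) = (t)·(t + 1)·(t - 1)·(t^2 + 1).
Factor degrees with multiplicity: 1 + 1 + 1 + 2 = 5.

1, 1, 1, 2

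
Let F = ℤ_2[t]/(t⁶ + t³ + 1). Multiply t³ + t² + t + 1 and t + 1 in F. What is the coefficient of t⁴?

Multiply in ℤ_2[t]: (t³ + t² + t + 1)·(t + 1) = t⁴ + 1.
Reduced: t⁴ + 1.

1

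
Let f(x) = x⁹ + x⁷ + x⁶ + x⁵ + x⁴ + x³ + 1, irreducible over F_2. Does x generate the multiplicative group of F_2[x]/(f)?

Yes

|GF(2^9)^×| = 2^9 − 1 = 511. Prime factorization: 511 = 7·73.
f is primitive ⇔ x has order 511 in GF(2)[x]/(f), i.e. x^(511/q) ≠ 1 for each prime q | 511.
x^(73) mod f = x⁷ + x⁶ + x⁴.
x^(7) mod f = x⁷.
None equal 1, so x has full order 511; f is primitive.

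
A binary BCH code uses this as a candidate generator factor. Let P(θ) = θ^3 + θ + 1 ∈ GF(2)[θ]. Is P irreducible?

Check for roots in GF(2): P(0) = 1; P(1) = 1.
No roots. A degree-3 polynomial over a field with no linear factor is irreducible.

Yes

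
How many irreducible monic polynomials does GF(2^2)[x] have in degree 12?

By the necklace-counting formula, N_4(12) = (1/12) Σ_{d|12} μ(12/d)·4^d.
Divisors of 12: 1, 2, 3, 4, 6, 12; μ(12/d) for each: 0, 1, 0, -1, -1, 1.
Σ = 4^2 − 4^4 − 4^6 + 4^12 = 16772880.
N = 16772880/12 = 1397740.

1397740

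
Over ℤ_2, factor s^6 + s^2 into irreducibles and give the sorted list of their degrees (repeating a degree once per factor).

Write f(s) = s^6 + s^2.
Roots in ℤ_2: f(0) = 0 → root; f(1) = 0 → root.
Linear factors from roots: (s), (s + 1).
Complete factorization: f(s) = (s)^2·(s + 1)^4.
Factor degrees with multiplicity: 1 + 1 + 1 + 1 + 1 + 1 = 6.

1, 1, 1, 1, 1, 1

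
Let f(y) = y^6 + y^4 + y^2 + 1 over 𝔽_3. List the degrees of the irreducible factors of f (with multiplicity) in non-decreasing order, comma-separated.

Roots in 𝔽_3: f(0) = 1; f(1) = 1; f(2) = 1.
Complete factorization: f(y) = (y^2 + 1)·(y^2 + y + 2)·(y^2 + 2y + 2).
Factor degrees with multiplicity: 2 + 2 + 2 = 6.

2, 2, 2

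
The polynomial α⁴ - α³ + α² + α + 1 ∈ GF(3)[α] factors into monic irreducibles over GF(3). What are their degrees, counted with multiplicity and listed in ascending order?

Write h(α) = α⁴ - α³ + α² + α + 1.
Roots in GF(3): h(0) = 1; h(1) = 0 → root; h(2) = 0 → root.
Linear factors from roots: (α - 1), (α + 1).
Complete factorization: h(α) = (α + 1)·(α - 1)·(α² - α - 1).
Factor degrees with multiplicity: 1 + 1 + 2 = 4.

1, 1, 2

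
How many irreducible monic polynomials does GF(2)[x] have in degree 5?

6

x^(2^5) − x is the product of all monic irreducibles of degree dividing 5; Möbius inversion gives N = (1/5) Σ μ(5/d)·2^d.
Divisors of 5: 1, 5; μ(5/d) for each: -1, 1.
Σ = − 2^1 + 2^5 = 30.
N = 30/5 = 6.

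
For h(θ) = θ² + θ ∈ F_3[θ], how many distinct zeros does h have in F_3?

2

Evaluate at each of the 3 elements of F_3:
h(0) = 0 → root; h(1) = 2; h(2) = 0 → root.
Roots: {0, 2}.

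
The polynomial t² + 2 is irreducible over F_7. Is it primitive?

Write f(t) = t² + 2.
|GF(7^2)^×| = 7^2 − 1 = 48. Prime factorization: 48 = 2^4·3.
f is primitive ⇔ t has order 48 in GF(7)[t]/(f), i.e. t^(48/q) ≠ 1 for each prime q | 48.
t^(24) mod f = 1
t^(16) mod f = 4.
Since t^(24) = 1, the order of t divides 24 < 48; not primitive.

No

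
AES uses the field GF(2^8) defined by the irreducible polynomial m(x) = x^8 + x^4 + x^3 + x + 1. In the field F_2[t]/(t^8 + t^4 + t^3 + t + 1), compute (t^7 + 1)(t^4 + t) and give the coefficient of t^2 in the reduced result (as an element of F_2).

0

Multiply in F_2[t]: (t^7 + 1)·(t^4 + t) = t^11 + t^8 + t^4 + t.
Reduce using t^8 ≡ t^4 + t^3 + t + 1 (mod t^8 + t^4 + t^3 + t + 1).
Reduced: t^7 + t^6 + t^4 + 1.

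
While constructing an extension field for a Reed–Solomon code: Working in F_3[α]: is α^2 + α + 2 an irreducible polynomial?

Yes

Write P(α) = α^2 + α + 2.
Check for roots in F_3: P(0) = 2; P(1) = 1; P(2) = 2.
No roots. A degree-2 polynomial over a field with no linear factor is irreducible.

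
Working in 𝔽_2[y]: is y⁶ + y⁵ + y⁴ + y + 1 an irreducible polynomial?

Yes

Write f(y) = y⁶ + y⁵ + y⁴ + y + 1.
Check for roots in 𝔽_2: f(0) = 1; f(1) = 1.
No roots, so no linear factors.
Monic irreducibles of degree 2 over GF(2): y² + y + 1.
None of them divide f (all give nonzero remainder).
Monic irreducibles of degree 3 over GF(2): y³ + y + 1, y³ + y² + 1.
None of them divide f (all give nonzero remainder).
No irreducible factor of degree ≤ 3 exists, so f is irreducible over GF(2).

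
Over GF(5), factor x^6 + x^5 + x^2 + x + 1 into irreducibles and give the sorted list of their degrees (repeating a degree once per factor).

Write g(x) = x^6 + x^5 + x^2 + x + 1.
Roots in GF(5): g(0) = 1; g(1) = 0 → root; g(2) = 3; g(3) = 0 → root; g(4) = 1.
Linear factors from roots: (x - 1), (x + 2).
Complete factorization: g(x) = (x - 1)·(x + 2)^2·(x^3 - 2x^2 + x + 1).
Factor degrees with multiplicity: 1 + 1 + 1 + 3 = 6.

1, 1, 1, 3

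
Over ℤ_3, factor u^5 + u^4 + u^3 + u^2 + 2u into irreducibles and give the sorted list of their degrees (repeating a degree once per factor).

Write g(u) = u^5 + u^4 + u^3 + u^2 + 2u.
Roots in ℤ_3: g(0) = 0 → root; g(1) = 0 → root; g(2) = 1.
Linear factors from roots: (u), (u + 2).
Complete factorization: g(u) = (u)·(u + 2)·(u^3 + 2u^2 + 1).
Factor degrees with multiplicity: 1 + 1 + 3 = 5.

1, 1, 3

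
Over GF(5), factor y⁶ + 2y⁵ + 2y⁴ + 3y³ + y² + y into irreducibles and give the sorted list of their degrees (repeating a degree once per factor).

1, 1, 1, 1, 2

Write g(y) = y⁶ + 2y⁵ + 2y⁴ + 3y³ + y² + y.
Roots in GF(5): g(0) = 0 → root; g(1) = 0 → root; g(2) = 0 → root; g(3) = 0 → root; g(4) = 3.
Linear factors from roots: (y), (y + 4), (y + 3), (y + 2).
Complete factorization: g(y) = (y)·(y + 2)·(y + 3)·(y + 4)·(y² + 3y + 4).
Factor degrees with multiplicity: 1 + 1 + 1 + 1 + 2 = 6.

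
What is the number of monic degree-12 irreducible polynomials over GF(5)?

The number of monic irreducibles of degree 12 over GF(5) is (1/12)·Σ_{d∣12} μ(12/d) 5^d.
Divisors of 12: 1, 2, 3, 4, 6, 12; μ(12/d) for each: 0, 1, 0, -1, -1, 1.
Σ = 5^2 − 5^4 − 5^6 + 5^12 = 244124400.
N = 244124400/12 = 20343700.

20343700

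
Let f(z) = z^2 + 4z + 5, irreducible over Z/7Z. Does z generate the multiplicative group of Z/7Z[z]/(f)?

Yes

|GF(7^2)^×| = 7^2 − 1 = 48. Prime factorization: 48 = 2^4·3.
f is primitive ⇔ z has order 48 in GF(7)[z]/(f), i.e. z^(48/q) ≠ 1 for each prime q | 48.
z^(24) mod f = 6.
z^(16) mod f = 4.
None equal 1, so z has full order 48; f is primitive.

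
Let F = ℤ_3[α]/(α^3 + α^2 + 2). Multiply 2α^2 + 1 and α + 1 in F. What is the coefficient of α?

Multiply in ℤ_3[α]: (2α^2 + 1)·(α + 1) = 2α^3 + 2α^2 + α + 1.
Reduce using α^3 ≡ 2α^2 + 1 (mod α^3 + α^2 + 2).
Reduced: α.

1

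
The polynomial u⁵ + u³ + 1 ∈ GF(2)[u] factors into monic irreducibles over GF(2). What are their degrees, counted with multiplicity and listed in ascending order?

Write g(u) = u⁵ + u³ + 1.
Roots in GF(2): g(0) = 1; g(1) = 1.
Complete factorization: g(u) = (u⁵ + u³ + 1).
Factor degrees with multiplicity: 5 = 5.

5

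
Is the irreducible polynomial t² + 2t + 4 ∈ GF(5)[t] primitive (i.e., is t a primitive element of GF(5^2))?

Write f(t) = t² + 2t + 4.
|GF(5^2)^×| = 5^2 − 1 = 24. Prime factorization: 24 = 2^3·3.
f is primitive ⇔ t has order 24 in GF(5)[t]/(f), i.e. t^(24/q) ≠ 1 for each prime q | 24.
t^(12) mod f = 1
t^(8) mod f = 2t + 4.
Since t^(12) = 1, the order of t divides 12 < 24; not primitive.

No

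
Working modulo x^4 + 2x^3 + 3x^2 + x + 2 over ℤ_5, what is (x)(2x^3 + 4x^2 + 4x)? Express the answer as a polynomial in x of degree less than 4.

3x^2 + 3x + 1

Multiply in ℤ_5[x]: (x)·(2x^3 + 4x^2 + 4x) = 2x^4 + 4x^3 + 4x^2.
Reduce using x^4 ≡ 3x^3 + 2x^2 + 4x + 3 (mod x^4 + 2x^3 + 3x^2 + x + 2).
Reduced: 3x^2 + 3x + 1.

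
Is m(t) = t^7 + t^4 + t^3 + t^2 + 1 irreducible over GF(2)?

Yes

Check for roots in GF(2): m(0) = 1; m(1) = 1.
No roots, so no linear factors.
Monic irreducibles of degree 2 over GF(2): t^2 + t + 1.
None of them divide m (all give nonzero remainder).
Monic irreducibles of degree 3 over GF(2): t^3 + t + 1, t^3 + t^2 + 1.
None of them divide m (all give nonzero remainder).
No irreducible factor of degree ≤ 3 exists, so m is irreducible over GF(2).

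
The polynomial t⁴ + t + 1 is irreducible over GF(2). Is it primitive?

Yes

Write f(t) = t⁴ + t + 1.
|GF(2^4)^×| = 2^4 − 1 = 15. Prime factorization: 15 = 3·5.
f is primitive ⇔ t has order 15 in GF(2)[t]/(f), i.e. t^(15/q) ≠ 1 for each prime q | 15.
t^(5) mod f = t² + t.
t^(3) mod f = t³.
None equal 1, so t has full order 15; f is primitive.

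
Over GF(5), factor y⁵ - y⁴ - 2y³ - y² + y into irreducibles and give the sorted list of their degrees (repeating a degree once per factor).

1, 2, 2

Write g(y) = y⁵ - y⁴ - 2y³ - y² + y.
Roots in GF(5): g(0) = 0 → root; g(1) = 3; g(2) = 3; g(3) = 2; g(4) = 3.
Linear factors from roots: (y).
Complete factorization: g(y) = (y)·(y² + y + 2)·(y² - 2y - 2).
Factor degrees with multiplicity: 1 + 2 + 2 = 5.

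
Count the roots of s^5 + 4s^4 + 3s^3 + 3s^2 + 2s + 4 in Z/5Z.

Write g(s) = s^5 + 4s^4 + 3s^3 + 3s^2 + 2s + 4.
Evaluate at each of the 5 elements of Z/5Z:
g(0) = 4; g(1) = 2; g(2) = 0 → root; g(3) = 0 → root; g(4) = 0 → root.
Roots: {2, 3, 4}.

3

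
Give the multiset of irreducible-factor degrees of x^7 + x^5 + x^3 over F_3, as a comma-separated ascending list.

1, 1, 1, 1, 1, 1, 1

Write f(x) = x^7 + x^5 + x^3.
Roots in F_3: f(0) = 0 → root; f(1) = 0 → root; f(2) = 0 → root.
Linear factors from roots: (x), (x - 1), (x + 1).
Complete factorization: f(x) = (x + 1)^2·(x - 1)^2·(x)^3.
Factor degrees with multiplicity: 1 + 1 + 1 + 1 + 1 + 1 + 1 = 7.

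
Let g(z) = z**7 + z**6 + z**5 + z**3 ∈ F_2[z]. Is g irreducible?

Check for roots in F_2: g(0) = 0 → root; g(1) = 0 → root.
g(0) = 0, so (z) divides g(z); g is reducible.

No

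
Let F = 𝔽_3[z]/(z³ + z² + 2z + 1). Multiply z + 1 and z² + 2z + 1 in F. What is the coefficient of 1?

0

Multiply in 𝔽_3[z]: (z + 1)·(z² + 2z + 1) = z³ + 1.
Reduce using z³ ≡ 2z² + z + 2 (mod z³ + z² + 2z + 1).
Reduced: 2z² + z.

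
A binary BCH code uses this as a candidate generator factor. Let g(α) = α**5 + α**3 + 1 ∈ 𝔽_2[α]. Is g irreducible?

Yes

Check for roots in 𝔽_2: g(0) = 1; g(1) = 1.
No roots, so no linear factors.
Monic irreducibles of degree 2 over GF(2): α**2 + α + 1.
None of them divide g (all give nonzero remainder).
No irreducible factor of degree ≤ 2 exists, so g is irreducible over GF(2).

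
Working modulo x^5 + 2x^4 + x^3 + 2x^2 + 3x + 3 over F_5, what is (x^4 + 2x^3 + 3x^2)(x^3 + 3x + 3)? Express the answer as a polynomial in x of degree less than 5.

2x^4 + 2x^3 + x^2

Multiply in F_5[x]: (x^4 + 2x^3 + 3x^2)·(x^3 + 3x + 3) = x^7 + 2x^6 + x^5 + 4x^4 + 4x^2.
Reduce using x^5 ≡ 3x^4 + 4x^3 + 3x^2 + 2x + 2 (mod x^5 + 2x^4 + x^3 + 2x^2 + 3x + 3).
Reduced: 2x^4 + 2x^3 + x^2.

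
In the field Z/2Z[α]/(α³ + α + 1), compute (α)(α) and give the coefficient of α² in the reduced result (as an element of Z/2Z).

1

Multiply in Z/2Z[α]: (α)·(α) = α².
Reduced: α².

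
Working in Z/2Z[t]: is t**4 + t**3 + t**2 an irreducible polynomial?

Write g(t) = t**4 + t**3 + t**2.
Check for roots in Z/2Z: g(0) = 0 → root; g(1) = 1.
g(0) = 0, so (t) divides g(t); g is reducible.

No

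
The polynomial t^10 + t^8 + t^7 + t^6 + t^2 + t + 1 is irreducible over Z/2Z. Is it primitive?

Yes

Write f(t) = t^10 + t^8 + t^7 + t^6 + t^2 + t + 1.
|GF(2^10)^×| = 2^10 − 1 = 1023. Prime factorization: 1023 = 3·11·31.
f is primitive ⇔ t has order 1023 in GF(2)[t]/(f), i.e. t^(1023/q) ≠ 1 for each prime q | 1023.
t^(341) mod f = t^8 + t^6 + t^2 + t + 1.
t^(93) mod f = t^7 + t^6 + t^5 + t^3 + t.
t^(33) mod f = t^9 + t^8 + t^6 + 1.
None equal 1, so t has full order 1023; f is primitive.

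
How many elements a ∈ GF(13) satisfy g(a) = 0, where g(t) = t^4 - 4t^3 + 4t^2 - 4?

4

Evaluate at each of the 13 elements of GF(13):
g(0) = 9; g(1) = 10; g(2) = 9; g(3) = 5; g(4) = 8; g(5) = 0 → root; g(6) = 0 → root; g(7) = 12; g(8) = 12; g(9) = 0 → root; g(10) = 0 → root; g(11) = 8; g(12) = 5.
Roots: {5, 6, 9, 10}.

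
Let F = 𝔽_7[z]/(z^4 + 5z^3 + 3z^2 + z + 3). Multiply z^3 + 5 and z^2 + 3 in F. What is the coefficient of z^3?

Multiply in 𝔽_7[z]: (z^3 + 5)·(z^2 + 3) = z^5 + 3z^3 + 5z^2 + 1.
Reduce using z^4 ≡ 2z^3 + 4z^2 + 6z + 4 (mod z^4 + 5z^3 + 3z^2 + z + 3).
Reduced: 4z^3 + 5z^2 + 2z + 2.

4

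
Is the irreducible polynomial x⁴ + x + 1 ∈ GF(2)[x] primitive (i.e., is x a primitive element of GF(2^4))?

Yes

Write f(x) = x⁴ + x + 1.
|GF(2^4)^×| = 2^4 − 1 = 15. Prime factorization: 15 = 3·5.
f is primitive ⇔ x has order 15 in GF(2)[x]/(f), i.e. x^(15/q) ≠ 1 for each prime q | 15.
x^(5) mod f = x² + x.
x^(3) mod f = x³.
None equal 1, so x has full order 15; f is primitive.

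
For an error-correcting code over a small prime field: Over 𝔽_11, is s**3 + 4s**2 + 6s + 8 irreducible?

No

Write f(s) = s**3 + 4s**2 + 6s + 8.
Check each element of 𝔽_11 for a root: f(0)=8, f(1)=8, f(2)=0, f(3)=1, f(4)=6, f(5)=10, f(6)=8, f(7)=6, f(8)=10, f(9)=4, f(10)=5.
f(2) = 0, so (s − 2) divides f(s); f is reducible.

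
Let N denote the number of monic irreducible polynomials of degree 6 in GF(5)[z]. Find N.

By the necklace-counting formula, N_5(6) = (1/6) Σ_{d|6} μ(6/d)·5^d.
Divisors of 6: 1, 2, 3, 6; μ(6/d) for each: 1, -1, -1, 1.
Σ = 5^1 − 5^2 − 5^3 + 5^6 = 15480.
N = 15480/6 = 2580.

2580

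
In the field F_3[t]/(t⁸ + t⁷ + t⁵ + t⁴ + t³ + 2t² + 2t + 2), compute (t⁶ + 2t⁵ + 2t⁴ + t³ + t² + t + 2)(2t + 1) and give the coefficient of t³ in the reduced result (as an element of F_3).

0

Multiply in F_3[t]: (t⁶ + 2t⁵ + 2t⁴ + t³ + t² + t + 2)·(2t + 1) = 2t⁷ + 2t⁶ + t⁴ + 2t + 2.
Reduced: 2t⁷ + 2t⁶ + t⁴ + 2t + 2.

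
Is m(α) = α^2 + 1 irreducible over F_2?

Check for roots in F_2: m(0) = 1; m(1) = 0 → root.
m(1) = 0, so (α − 1) divides m(α); m is reducible.

No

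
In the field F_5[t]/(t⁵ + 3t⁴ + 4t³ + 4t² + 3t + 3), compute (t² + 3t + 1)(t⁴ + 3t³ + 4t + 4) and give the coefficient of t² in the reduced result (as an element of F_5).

1

Multiply in F_5[t]: (t² + 3t + 1)·(t⁴ + 3t³ + 4t + 4) = t⁶ + t⁵ + 2t³ + t² + t + 4.
Reduce using t⁵ ≡ 2t⁴ + t³ + t² + 2t + 2 (mod t⁵ + 3t⁴ + 4t³ + 4t² + 3t + 3).
Reduced: 2t⁴ + t³ + t² + 4t.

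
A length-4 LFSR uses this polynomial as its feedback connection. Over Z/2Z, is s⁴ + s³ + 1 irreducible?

Yes

Write m(s) = s⁴ + s³ + 1.
Check for roots in Z/2Z: m(0) = 1; m(1) = 1.
No roots, so no linear factors.
Monic irreducibles of degree 2 over GF(2): s² + s + 1.
None of them divide m (all give nonzero remainder).
No irreducible factor of degree ≤ 2 exists, so m is irreducible over GF(2).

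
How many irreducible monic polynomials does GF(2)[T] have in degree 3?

2

Gauss's count: N_{2}(3) = (1/3) Σ_{d|3} μ(3/d)·2^d.
Divisors of 3: 1, 3; μ(3/d) for each: -1, 1.
Σ = − 2^1 + 2^3 = 6.
N = 6/3 = 2.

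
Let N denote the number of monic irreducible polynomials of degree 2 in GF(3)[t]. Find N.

3

Gauss's count: N_{3}(2) = (1/2) Σ_{d|2} μ(2/d)·3^d.
Divisors of 2: 1, 2; μ(2/d) for each: -1, 1.
Σ = − 3^1 + 3^2 = 6.
N = 6/2 = 3.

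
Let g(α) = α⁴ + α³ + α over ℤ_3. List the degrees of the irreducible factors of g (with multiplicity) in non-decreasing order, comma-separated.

1, 1, 2

Roots in ℤ_3: g(0) = 0 → root; g(1) = 0 → root; g(2) = 2.
Linear factors from roots: (α), (α - 1).
Complete factorization: g(α) = (α)·(α - 1)·(α² - α - 1).
Factor degrees with multiplicity: 1 + 1 + 2 = 4.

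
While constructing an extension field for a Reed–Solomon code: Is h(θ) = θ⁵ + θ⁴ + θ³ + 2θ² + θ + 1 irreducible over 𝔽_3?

Check for roots in 𝔽_3: h(0) = 1; h(1) = 1; h(2) = 1.
No roots, so no linear factors.
Monic irreducibles of degree 2 over GF(3): θ² + 1, θ² + θ + 2, θ² + 2θ + 2.
None of them divide h (all give nonzero remainder).
No irreducible factor of degree ≤ 2 exists, so h is irreducible over GF(3).

Yes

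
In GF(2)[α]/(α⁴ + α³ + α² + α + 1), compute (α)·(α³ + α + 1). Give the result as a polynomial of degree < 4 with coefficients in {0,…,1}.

Multiply in GF(2)[α]: (α)·(α³ + α + 1) = α⁴ + α² + α.
Reduce using α⁴ ≡ α³ + α² + α + 1 (mod α⁴ + α³ + α² + α + 1).
Reduced: α³ + 1.

α^3 + 1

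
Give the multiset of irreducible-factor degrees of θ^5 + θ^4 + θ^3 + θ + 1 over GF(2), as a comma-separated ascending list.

5

Write f(θ) = θ^5 + θ^4 + θ^3 + θ + 1.
Roots in GF(2): f(0) = 1; f(1) = 1.
Complete factorization: f(θ) = (θ^5 + θ^4 + θ^3 + θ + 1).
Factor degrees with multiplicity: 5 = 5.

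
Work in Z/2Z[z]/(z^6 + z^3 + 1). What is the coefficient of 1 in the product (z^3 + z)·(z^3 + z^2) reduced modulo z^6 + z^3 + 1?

Multiply in Z/2Z[z]: (z^3 + z)·(z^3 + z^2) = z^6 + z^5 + z^4 + z^3.
Reduce using z^6 ≡ z^3 + 1 (mod z^6 + z^3 + 1).
Reduced: z^5 + z^4 + 1.

1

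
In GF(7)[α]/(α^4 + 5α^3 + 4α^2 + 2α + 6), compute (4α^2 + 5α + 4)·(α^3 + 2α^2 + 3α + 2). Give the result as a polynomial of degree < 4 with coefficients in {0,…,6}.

3α^3 + 2α^2 + 5α + 1

Multiply in GF(7)[α]: (4α^2 + 5α + 4)·(α^3 + 2α^2 + 3α + 2) = 4α^5 + 6α^4 + 5α^3 + 3α^2 + α + 1.
Reduce using α^4 ≡ 2α^3 + 3α^2 + 5α + 1 (mod α^4 + 5α^3 + 4α^2 + 2α + 6).
Reduced: 3α^3 + 2α^2 + 5α + 1.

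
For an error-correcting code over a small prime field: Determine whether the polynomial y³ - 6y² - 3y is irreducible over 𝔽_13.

No

Write h(y) = y³ - 6y² - 3y.
Check each element of 𝔽_13 for a root: h(0)=0, h(1)=5, h(2)=4, h(3)=3, h(4)=8, h(5)=12, h(6)=8, h(7)=2, h(8)=0, h(9)=8, h(10)=6, h(11)=0, h(12)=9.
h(0) = 0, so (y) divides h(y); h is reducible.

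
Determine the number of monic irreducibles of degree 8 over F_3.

x^(3^8) − x is the product of all monic irreducibles of degree dividing 8; Möbius inversion gives N = (1/8) Σ μ(8/d)·3^d.
Divisors of 8: 1, 2, 4, 8; μ(8/d) for each: 0, 0, -1, 1.
Σ = − 3^4 + 3^8 = 6480.
N = 6480/8 = 810.

810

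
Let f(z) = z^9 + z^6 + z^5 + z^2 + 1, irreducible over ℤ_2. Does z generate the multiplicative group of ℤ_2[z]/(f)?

No

|GF(2^9)^×| = 2^9 − 1 = 511. Prime factorization: 511 = 7·73.
f is primitive ⇔ z has order 511 in GF(2)[z]/(f), i.e. z^(511/q) ≠ 1 for each prime q | 511.
z^(73) mod f = 1
z^(7) mod f = z^7.
Since z^(73) = 1, the order of z divides 73 < 511; not primitive.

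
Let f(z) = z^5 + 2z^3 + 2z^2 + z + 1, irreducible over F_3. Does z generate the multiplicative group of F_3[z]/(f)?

|GF(3^5)^×| = 3^5 − 1 = 242. Prime factorization: 242 = 2·11^2.
f is primitive ⇔ z has order 242 in GF(3)[z]/(f), i.e. z^(242/q) ≠ 1 for each prime q | 242.
z^(121) mod f = 2.
z^(22) mod f = z^3 + z^2.
None equal 1, so z has full order 242; f is primitive.

Yes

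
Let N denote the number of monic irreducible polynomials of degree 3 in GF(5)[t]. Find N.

40

By the necklace-counting formula, N_5(3) = (1/3) Σ_{d|3} μ(3/d)·5^d.
Divisors of 3: 1, 3; μ(3/d) for each: -1, 1.
Σ = − 5^1 + 5^3 = 120.
N = 120/3 = 40.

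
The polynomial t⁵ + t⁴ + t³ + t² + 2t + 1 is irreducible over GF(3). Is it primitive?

Yes

Write f(t) = t⁵ + t⁴ + t³ + t² + 2t + 1.
|GF(3^5)^×| = 3^5 − 1 = 242. Prime factorization: 242 = 2·11^2.
f is primitive ⇔ t has order 242 in GF(3)[t]/(f), i.e. t^(242/q) ≠ 1 for each prime q | 242.
t^(121) mod f = 2.
t^(22) mod f = t⁴ + t² + t + 2.
None equal 1, so t has full order 242; f is primitive.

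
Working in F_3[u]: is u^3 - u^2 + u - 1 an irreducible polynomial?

Write m(u) = u^3 - u^2 + u - 1.
Check for roots in F_3: m(0) = 2; m(1) = 0 → root; m(2) = 2.
m(1) = 0, so (u − 1) divides m(u); m is reducible.

No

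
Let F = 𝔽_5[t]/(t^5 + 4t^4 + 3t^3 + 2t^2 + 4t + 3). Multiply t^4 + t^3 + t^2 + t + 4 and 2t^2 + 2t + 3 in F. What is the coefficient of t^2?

Multiply in 𝔽_5[t]: (t^4 + t^3 + t^2 + t + 4)·(2t^2 + 2t + 3) = 2t^6 + 4t^5 + 2t^4 + 2t^3 + 3t^2 + t + 2.
Reduce using t^5 ≡ t^4 + 2t^3 + 3t^2 + t + 2 (mod t^5 + 4t^4 + 3t^3 + 2t^2 + 4t + 3).
Reduced: 2t^4 + 3t^2 + t + 4.

3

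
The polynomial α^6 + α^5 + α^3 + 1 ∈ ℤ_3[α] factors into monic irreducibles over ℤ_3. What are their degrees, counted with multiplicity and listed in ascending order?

1, 2, 3

Write h(α) = α^6 + α^5 + α^3 + 1.
Roots in ℤ_3: h(0) = 1; h(1) = 1; h(2) = 0 → root.
Linear factors from roots: (α + 1).
Complete factorization: h(α) = (α + 1)·(α^2 + 1)·(α^3 + 2α + 1).
Factor degrees with multiplicity: 1 + 2 + 3 = 6.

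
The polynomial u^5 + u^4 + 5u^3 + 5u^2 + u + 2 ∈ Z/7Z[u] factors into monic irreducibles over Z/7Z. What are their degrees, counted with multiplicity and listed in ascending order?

1, 2, 2

Write h(u) = u^5 + u^4 + 5u^3 + 5u^2 + u + 2.
Linear factors from roots: (u + 5).
Complete factorization: h(u) = (u + 5)·(u^2 + u + 4)·(u^2 + 2u + 5).
Factor degrees with multiplicity: 1 + 2 + 2 = 5.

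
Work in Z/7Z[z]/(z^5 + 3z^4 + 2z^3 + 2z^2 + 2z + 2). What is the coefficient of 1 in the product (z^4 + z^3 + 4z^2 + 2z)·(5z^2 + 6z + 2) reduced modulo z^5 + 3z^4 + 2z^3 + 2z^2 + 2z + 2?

Multiply in Z/7Z[z]: (z^4 + z^3 + 4z^2 + 2z)·(5z^2 + 6z + 2) = 5z^6 + 4z^5 + z^3 + 6z^2 + 4z.
Reduce using z^5 ≡ 4z^4 + 5z^3 + 5z^2 + 5z + 5 (mod z^5 + 3z^4 + 2z^3 + 2z^2 + 2z + 2).
Reduced: 2z^4 + 6z^3 + 4z^2 + 2z + 1.

1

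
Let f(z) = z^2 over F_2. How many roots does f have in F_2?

Evaluate at each of the 2 elements of F_2:
f(0) = 0 → root; f(1) = 1.
Roots: {0}.

1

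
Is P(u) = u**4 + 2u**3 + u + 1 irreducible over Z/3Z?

Yes

Check for roots in Z/3Z: P(0) = 1; P(1) = 2; P(2) = 2.
No roots, so no linear factors.
Monic irreducibles of degree 2 over GF(3): u**2 + 1, u**2 + u + 2, u**2 + 2u + 2.
None of them divide P (all give nonzero remainder).
No irreducible factor of degree ≤ 2 exists, so P is irreducible over GF(3).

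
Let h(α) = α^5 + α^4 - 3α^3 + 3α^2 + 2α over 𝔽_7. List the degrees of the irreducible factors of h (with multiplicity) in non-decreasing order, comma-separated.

1, 2, 2

Linear factors from roots: (α).
Complete factorization: h(α) = (α)·(α^2 + 2α + 3)·(α^2 - α + 3).
Factor degrees with multiplicity: 1 + 2 + 2 = 5.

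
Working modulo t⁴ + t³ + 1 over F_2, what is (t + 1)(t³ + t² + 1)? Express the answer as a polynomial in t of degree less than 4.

t^3 + t^2 + t

Multiply in F_2[t]: (t + 1)·(t³ + t² + 1) = t⁴ + t² + t + 1.
Reduce using t⁴ ≡ t³ + 1 (mod t⁴ + t³ + 1).
Reduced: t³ + t² + t.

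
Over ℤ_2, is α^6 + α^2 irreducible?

No

Write f(α) = α^6 + α^2.
Check for roots in ℤ_2: f(0) = 0 → root; f(1) = 0 → root.
f(0) = 0, so (α) divides f(α); f is reducible.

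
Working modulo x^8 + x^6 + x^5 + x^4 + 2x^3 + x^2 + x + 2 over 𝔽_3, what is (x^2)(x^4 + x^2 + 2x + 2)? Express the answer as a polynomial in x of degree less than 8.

x^6 + x^4 + 2x^3 + 2x^2

Multiply in 𝔽_3[x]: (x^2)·(x^4 + x^2 + 2x + 2) = x^6 + x^4 + 2x^3 + 2x^2.
Reduced: x^6 + x^4 + 2x^3 + 2x^2.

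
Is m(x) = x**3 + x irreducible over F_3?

No

Check for roots in F_3: m(0) = 0 → root; m(1) = 2; m(2) = 1.
m(0) = 0, so (x) divides m(x); m is reducible.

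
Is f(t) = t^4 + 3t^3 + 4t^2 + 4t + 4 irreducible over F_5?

Yes

Check for roots in F_5: f(0) = 4; f(1) = 1; f(2) = 3; f(3) = 4; f(4) = 2.
No roots, so no linear factors.
Degree-2 irreducible divisors: test the 10 monic irreducibles of degree 2 over GF(5).
None of them divide f (all give nonzero remainder).
No irreducible factor of degree ≤ 2 exists, so f is irreducible over GF(5).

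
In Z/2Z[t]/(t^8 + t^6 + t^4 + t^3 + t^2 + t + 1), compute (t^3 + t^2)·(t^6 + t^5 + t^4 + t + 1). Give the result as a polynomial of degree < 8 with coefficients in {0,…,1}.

t^7 + t^6 + t^5 + t^3 + t

Multiply in Z/2Z[t]: (t^3 + t^2)·(t^6 + t^5 + t^4 + t + 1) = t^9 + t^6 + t^4 + t^2.
Reduce using t^8 ≡ t^6 + t^4 + t^3 + t^2 + t + 1 (mod t^8 + t^6 + t^4 + t^3 + t^2 + t + 1).
Reduced: t^7 + t^6 + t^5 + t^3 + t.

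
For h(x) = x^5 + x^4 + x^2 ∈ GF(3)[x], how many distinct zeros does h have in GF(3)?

2

Evaluate at each of the 3 elements of GF(3):
h(0) = 0 → root; h(1) = 0 → root; h(2) = 1.
Roots: {0, 1}.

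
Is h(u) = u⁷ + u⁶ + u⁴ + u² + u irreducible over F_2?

No

Check for roots in F_2: h(0) = 0 → root; h(1) = 1.
h(0) = 0, so (u) divides h(u); h is reducible.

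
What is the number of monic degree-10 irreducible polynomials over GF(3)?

5880

By the necklace-counting formula, N_3(10) = (1/10) Σ_{d|10} μ(10/d)·3^d.
Divisors of 10: 1, 2, 5, 10; μ(10/d) for each: 1, -1, -1, 1.
Σ = 3^1 − 3^2 − 3^5 + 3^10 = 58800.
N = 58800/10 = 5880.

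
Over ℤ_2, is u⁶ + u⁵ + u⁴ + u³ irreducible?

Write g(u) = u⁶ + u⁵ + u⁴ + u³.
Check for roots in ℤ_2: g(0) = 0 → root; g(1) = 0 → root.
g(0) = 0, so (u) divides g(u); g is reducible.

No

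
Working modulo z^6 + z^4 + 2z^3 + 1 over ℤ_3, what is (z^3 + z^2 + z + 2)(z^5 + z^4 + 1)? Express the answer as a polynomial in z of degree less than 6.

Multiply in ℤ_3[z]: (z^3 + z^2 + z + 2)·(z^5 + z^4 + 1) = z^8 + 2z^7 + 2z^6 + 2z^4 + z^3 + z^2 + z + 2.
Reduce using z^6 ≡ 2z^4 + z^3 + 2 (mod z^6 + z^4 + 2z^3 + 1).
Reduced: 2z^5 + 2z^3 + 2z + 1.

2z^5 + 2z^3 + 2z + 1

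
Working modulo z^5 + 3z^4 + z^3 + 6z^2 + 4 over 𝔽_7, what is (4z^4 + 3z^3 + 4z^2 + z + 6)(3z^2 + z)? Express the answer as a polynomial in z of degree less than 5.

2z^4 + 3z^2 + 1

Multiply in 𝔽_7[z]: (4z^4 + 3z^3 + 4z^2 + z + 6)·(3z^2 + z) = 5z^6 + 6z^5 + z^4 + 5z^2 + 6z.
Reduce using z^5 ≡ 4z^4 + 6z^3 + z^2 + 3 (mod z^5 + 3z^4 + z^3 + 6z^2 + 4).
Reduced: 2z^4 + 3z^2 + 1.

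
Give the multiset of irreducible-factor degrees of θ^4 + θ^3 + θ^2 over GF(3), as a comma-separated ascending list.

Write f(θ) = θ^4 + θ^3 + θ^2.
Roots in GF(3): f(0) = 0 → root; f(1) = 0 → root; f(2) = 1.
Linear factors from roots: (θ), (θ - 1).
Complete factorization: f(θ) = (θ)^2·(θ - 1)^2.
Factor degrees with multiplicity: 1 + 1 + 1 + 1 = 4.

1, 1, 1, 1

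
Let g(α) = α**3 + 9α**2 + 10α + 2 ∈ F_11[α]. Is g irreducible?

Check each element of F_11 for a root: g(0)=2, g(1)=0, g(2)=0, g(3)=8, g(4)=8, g(5)=6, g(6)=8, g(7)=9, g(8)=4, g(9)=10, g(10)=0.
g(1) = 0, so (α − 1) divides g(α); g is reducible.

No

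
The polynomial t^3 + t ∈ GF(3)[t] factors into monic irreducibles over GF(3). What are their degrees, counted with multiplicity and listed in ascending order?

Write f(t) = t^3 + t.
Roots in GF(3): f(0) = 0 → root; f(1) = 2; f(2) = 1.
Linear factors from roots: (t).
Complete factorization: f(t) = (t)·(t^2 + 1).
Factor degrees with multiplicity: 1 + 2 = 3.

1, 2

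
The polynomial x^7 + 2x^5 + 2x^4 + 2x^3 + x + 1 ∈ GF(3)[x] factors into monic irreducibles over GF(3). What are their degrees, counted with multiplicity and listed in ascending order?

1, 1, 2, 3

Write f(x) = x^7 + 2x^5 + 2x^4 + 2x^3 + x + 1.
Roots in GF(3): f(0) = 1; f(1) = 0 → root; f(2) = 0 → root.
Linear factors from roots: (x + 2), (x + 1).
Complete factorization: f(x) = (x + 1)·(x + 2)·(x^2 + 1)·(x^3 + 2x + 2).
Factor degrees with multiplicity: 1 + 1 + 2 + 3 = 7.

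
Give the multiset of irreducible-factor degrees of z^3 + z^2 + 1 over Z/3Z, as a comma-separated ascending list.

1, 2

Write g(z) = z^3 + z^2 + 1.
Roots in Z/3Z: g(0) = 1; g(1) = 0 → root; g(2) = 1.
Linear factors from roots: (z - 1).
Complete factorization: g(z) = (z - 1)·(z^2 - z - 1).
Factor degrees with multiplicity: 1 + 2 = 3.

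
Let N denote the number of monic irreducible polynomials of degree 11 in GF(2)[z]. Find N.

186

By the necklace-counting formula, N_2(11) = (1/11) Σ_{d|11} μ(11/d)·2^d.
Divisors of 11: 1, 11; μ(11/d) for each: -1, 1.
Σ = − 2^1 + 2^11 = 2046.
N = 2046/11 = 186.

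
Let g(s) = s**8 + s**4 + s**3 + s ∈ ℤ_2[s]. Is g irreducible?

No

Check for roots in ℤ_2: g(0) = 0 → root; g(1) = 0 → root.
g(0) = 0, so (s) divides g(s); g is reducible.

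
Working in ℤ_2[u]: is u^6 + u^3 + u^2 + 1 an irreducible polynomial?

Write m(u) = u^6 + u^3 + u^2 + 1.
Check for roots in ℤ_2: m(0) = 1; m(1) = 0 → root.
m(1) = 0, so (u − 1) divides m(u); m is reducible.

No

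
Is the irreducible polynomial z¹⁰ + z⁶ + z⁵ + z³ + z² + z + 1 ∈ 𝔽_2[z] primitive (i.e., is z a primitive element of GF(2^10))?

Yes

Write f(z) = z¹⁰ + z⁶ + z⁵ + z³ + z² + z + 1.
|GF(2^10)^×| = 2^10 − 1 = 1023. Prime factorization: 1023 = 3·11·31.
f is primitive ⇔ z has order 1023 in GF(2)[z]/(f), i.e. z^(1023/q) ≠ 1 for each prime q | 1023.
z^(341) mod f = z⁵ + z³ + z.
z^(93) mod f = z⁹ + z⁸ + z⁵ + z⁴ + z³ + z.
z^(33) mod f = z⁸ + z⁶ + z².
None equal 1, so z has full order 1023; f is primitive.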